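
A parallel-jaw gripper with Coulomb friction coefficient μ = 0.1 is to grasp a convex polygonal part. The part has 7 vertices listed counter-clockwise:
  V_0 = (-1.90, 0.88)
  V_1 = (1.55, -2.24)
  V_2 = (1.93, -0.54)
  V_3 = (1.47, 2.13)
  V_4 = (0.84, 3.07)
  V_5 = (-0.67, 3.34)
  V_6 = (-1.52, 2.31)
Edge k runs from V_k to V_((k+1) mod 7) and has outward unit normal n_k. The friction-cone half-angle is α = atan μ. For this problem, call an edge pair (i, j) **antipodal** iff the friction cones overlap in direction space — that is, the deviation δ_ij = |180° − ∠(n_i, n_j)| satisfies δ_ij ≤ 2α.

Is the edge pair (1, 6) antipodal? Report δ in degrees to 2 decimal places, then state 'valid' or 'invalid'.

δ = 2.28°, valid

α = atan 0.1 = 5.71°;  2α = 11.42°
edge 1: e_1 = (+0.38, +1.70);  n_1 = (+0.9759, -0.2181)
edge 6: e_6 = (-0.38, -1.43);  n_6 = (-0.9665, +0.2568)
∠(n_1, n_6) = 177.72°
δ = |180° − 177.72°| = 2.28°
2.28° ≤ 2α = 11.42°  →  valid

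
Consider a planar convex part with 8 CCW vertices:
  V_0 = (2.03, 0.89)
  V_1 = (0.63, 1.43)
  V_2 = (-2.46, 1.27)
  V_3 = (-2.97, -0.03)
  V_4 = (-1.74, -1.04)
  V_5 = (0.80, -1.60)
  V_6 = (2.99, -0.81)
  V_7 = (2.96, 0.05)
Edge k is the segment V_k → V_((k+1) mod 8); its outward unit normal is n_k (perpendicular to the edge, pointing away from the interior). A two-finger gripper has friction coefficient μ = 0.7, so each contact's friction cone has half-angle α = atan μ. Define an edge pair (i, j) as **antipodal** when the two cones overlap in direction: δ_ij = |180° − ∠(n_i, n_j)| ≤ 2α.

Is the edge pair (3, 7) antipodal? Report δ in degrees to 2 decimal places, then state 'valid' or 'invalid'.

δ = 2.70°, valid

α = atan 0.7 = 34.99°;  2α = 69.98°
edge 3: e_3 = (+1.23, -1.01);  n_3 = (-0.6346, -0.7728)
edge 7: e_7 = (-0.93, +0.84);  n_7 = (+0.6703, +0.7421)
∠(n_3, n_7) = 177.30°
δ = |180° − 177.30°| = 2.70°
2.70° ≤ 2α = 69.98°  →  valid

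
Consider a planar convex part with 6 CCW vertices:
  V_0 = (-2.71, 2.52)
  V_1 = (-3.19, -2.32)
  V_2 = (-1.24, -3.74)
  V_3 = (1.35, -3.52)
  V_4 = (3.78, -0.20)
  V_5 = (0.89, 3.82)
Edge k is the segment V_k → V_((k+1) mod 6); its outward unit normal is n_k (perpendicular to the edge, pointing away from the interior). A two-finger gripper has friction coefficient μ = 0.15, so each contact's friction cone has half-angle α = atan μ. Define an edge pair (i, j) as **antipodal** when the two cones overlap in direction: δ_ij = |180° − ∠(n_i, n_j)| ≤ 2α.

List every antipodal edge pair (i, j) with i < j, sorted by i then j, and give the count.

α = atan 0.15 = 8.53°;  2α = 17.06°
n_0 = (-0.9951, +0.0987)
n_1 = (-0.5887, -0.8084)
n_2 = (+0.0846, -0.9964)
n_3 = (+0.8069, -0.5906)
n_4 = (+0.8120, +0.5837)
n_5 = (-0.3396, +0.9406)
  (0,1): δ = 120.40°  ·
  (0,2): δ = 79.48°  ·
  (0,3): δ = 30.54°  ·
  (0,4): δ = 41.38°  ·
  (0,5): δ = 115.52°  ·
  (1,2): δ = 139.08°  ·
  (1,3): δ = 90.14°  ·
  (1,4): δ = 18.23°  ·
  (1,5): δ = 55.92°  ·
  (2,3): δ = 131.06°  ·
  (2,4): δ = 59.14°  ·
  (2,5): δ = 15.00°  ✓
  (3,4): δ = 108.09°  ·
  (3,5): δ = 33.94°  ·
  (4,5): δ = 105.86°  ·
antipodal pairs: 1

count = 1; pairs: (2,5)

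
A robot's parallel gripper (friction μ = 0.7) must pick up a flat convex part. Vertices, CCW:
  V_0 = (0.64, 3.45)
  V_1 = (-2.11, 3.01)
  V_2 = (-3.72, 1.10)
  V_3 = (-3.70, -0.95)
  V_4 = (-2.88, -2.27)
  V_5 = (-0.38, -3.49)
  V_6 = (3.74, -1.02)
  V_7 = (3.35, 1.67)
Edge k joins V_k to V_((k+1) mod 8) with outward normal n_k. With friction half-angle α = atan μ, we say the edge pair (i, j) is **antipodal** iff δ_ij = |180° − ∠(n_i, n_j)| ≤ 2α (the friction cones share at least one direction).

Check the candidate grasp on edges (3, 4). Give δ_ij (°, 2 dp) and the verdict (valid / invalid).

δ = 147.86°, invalid

α = atan 0.7 = 34.99°;  2α = 69.98°
edge 3: e_3 = (+0.82, -1.32);  n_3 = (-0.8494, -0.5277)
edge 4: e_4 = (+2.50, -1.22);  n_4 = (-0.4386, -0.8987)
∠(n_3, n_4) = 32.14°
δ = |180° − 32.14°| = 147.86°
147.86° > 2α = 69.98°  →  invalid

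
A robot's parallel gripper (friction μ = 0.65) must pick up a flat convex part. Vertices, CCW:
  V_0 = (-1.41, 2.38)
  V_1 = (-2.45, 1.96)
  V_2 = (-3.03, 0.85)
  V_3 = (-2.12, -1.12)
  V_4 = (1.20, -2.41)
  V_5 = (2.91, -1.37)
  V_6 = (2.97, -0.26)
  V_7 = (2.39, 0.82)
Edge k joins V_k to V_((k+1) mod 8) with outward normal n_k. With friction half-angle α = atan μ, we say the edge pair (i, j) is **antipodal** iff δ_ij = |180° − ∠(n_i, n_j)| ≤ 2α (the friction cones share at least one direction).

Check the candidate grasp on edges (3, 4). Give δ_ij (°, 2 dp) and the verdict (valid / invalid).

α = atan 0.65 = 33.02°;  2α = 66.05°
edge 3: e_3 = (+3.32, -1.29);  n_3 = (-0.3622, -0.9321)
edge 4: e_4 = (+1.71, +1.04);  n_4 = (+0.5196, -0.8544)
∠(n_3, n_4) = 52.54°
δ = |180° − 52.54°| = 127.46°
127.46° > 2α = 66.05°  →  invalid

δ = 127.46°, invalid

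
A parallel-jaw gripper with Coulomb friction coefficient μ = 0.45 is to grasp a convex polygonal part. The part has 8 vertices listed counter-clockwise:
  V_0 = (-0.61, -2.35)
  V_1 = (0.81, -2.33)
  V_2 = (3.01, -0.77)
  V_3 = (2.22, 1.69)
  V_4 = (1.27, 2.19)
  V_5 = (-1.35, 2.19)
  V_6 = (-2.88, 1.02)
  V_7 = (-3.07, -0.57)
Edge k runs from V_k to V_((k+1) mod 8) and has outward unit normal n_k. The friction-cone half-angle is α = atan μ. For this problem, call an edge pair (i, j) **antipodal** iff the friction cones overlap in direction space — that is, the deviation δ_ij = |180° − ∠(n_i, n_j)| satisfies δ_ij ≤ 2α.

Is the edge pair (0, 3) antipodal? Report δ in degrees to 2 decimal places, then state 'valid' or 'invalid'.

δ = 28.57°, valid

α = atan 0.45 = 24.23°;  2α = 48.46°
edge 0: e_0 = (+1.42, +0.02);  n_0 = (+0.0141, -0.9999)
edge 3: e_3 = (-0.95, +0.50);  n_3 = (+0.4657, +0.8849)
∠(n_0, n_3) = 151.43°
δ = |180° − 151.43°| = 28.57°
28.57° ≤ 2α = 48.46°  →  valid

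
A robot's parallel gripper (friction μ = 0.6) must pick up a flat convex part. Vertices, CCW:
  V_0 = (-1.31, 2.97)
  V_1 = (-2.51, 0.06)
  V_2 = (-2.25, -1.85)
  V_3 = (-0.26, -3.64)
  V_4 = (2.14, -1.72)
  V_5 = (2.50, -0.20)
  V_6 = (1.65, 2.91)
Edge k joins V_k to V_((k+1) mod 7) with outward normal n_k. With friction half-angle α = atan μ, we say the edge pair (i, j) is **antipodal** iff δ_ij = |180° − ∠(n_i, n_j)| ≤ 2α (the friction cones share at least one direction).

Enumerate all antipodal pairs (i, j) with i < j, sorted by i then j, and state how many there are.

α = atan 0.6 = 30.96°;  2α = 61.93°
n_0 = (-0.9245, +0.3812)
n_1 = (-0.9909, -0.1349)
n_2 = (-0.6688, -0.7435)
n_3 = (+0.6247, -0.7809)
n_4 = (+0.9731, -0.2305)
n_5 = (+0.9646, +0.2636)
n_6 = (+0.0203, +0.9998)
  (0,1): δ = 149.84°  ·
  (0,2): δ = 109.56°  ·
  (0,3): δ = 28.93°  ✓
  (0,4): δ = 9.09°  ✓
  (0,5): δ = 37.70°  ✓
  (0,6): δ = 111.25°  ·
  (1,2): δ = 139.72°  ·
  (1,3): δ = 59.09°  ✓
  (1,4): δ = 21.08°  ✓
  (1,5): δ = 7.53°  ✓
  (1,6): δ = 81.09°  ·
  (2,3): δ = 99.37°  ·
  (2,4): δ = 61.35°  ✓
  (2,5): δ = 32.74°  ✓
  (2,6): δ = 40.81°  ✓
  (3,4): δ = 141.98°  ·
  (3,5): δ = 113.37°  ·
  (3,6): δ = 39.82°  ✓
  (4,5): δ = 151.39°  ·
  (4,6): δ = 77.84°  ·
  (5,6): δ = 106.45°  ·
antipodal pairs: 10

count = 10; pairs: (0,3), (0,4), (0,5), (1,3), (1,4), (1,5), (2,4), (2,5), (2,6), (3,6)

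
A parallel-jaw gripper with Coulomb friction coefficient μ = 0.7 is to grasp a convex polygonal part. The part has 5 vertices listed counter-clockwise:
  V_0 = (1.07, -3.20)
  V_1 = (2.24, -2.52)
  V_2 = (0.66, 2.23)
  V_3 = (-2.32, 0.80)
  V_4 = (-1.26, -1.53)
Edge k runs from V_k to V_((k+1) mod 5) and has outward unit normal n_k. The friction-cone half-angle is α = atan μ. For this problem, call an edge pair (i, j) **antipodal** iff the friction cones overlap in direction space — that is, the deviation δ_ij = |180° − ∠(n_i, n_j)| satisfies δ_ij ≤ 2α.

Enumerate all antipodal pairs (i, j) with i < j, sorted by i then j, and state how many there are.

α = atan 0.7 = 34.99°;  2α = 69.98°
n_0 = (+0.5025, -0.8646)
n_1 = (+0.9489, +0.3156)
n_2 = (-0.4326, +0.9016)
n_3 = (-0.9102, -0.4141)
n_4 = (-0.5826, -0.8128)
  (0,1): δ = 101.77°  ·
  (0,2): δ = 4.53°  ✓
  (0,3): δ = 84.30°  ·
  (0,4): δ = 114.20°  ·
  (1,2): δ = 82.76°  ·
  (1,3): δ = 6.06°  ✓
  (1,4): δ = 35.97°  ✓
  (2,3): δ = 91.17°  ·
  (2,4): δ = 61.27°  ✓
  (3,4): δ = 150.09°  ·
antipodal pairs: 4

count = 4; pairs: (0,2), (1,3), (1,4), (2,4)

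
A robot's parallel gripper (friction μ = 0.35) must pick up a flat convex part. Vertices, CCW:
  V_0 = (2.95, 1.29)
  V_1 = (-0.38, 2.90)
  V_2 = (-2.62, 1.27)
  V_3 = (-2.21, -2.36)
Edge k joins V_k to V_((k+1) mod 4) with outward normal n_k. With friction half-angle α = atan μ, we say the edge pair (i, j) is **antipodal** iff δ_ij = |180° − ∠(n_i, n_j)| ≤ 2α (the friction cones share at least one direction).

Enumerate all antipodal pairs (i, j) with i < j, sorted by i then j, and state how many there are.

count = 1; pairs: (1,3)

α = atan 0.35 = 19.29°;  2α = 38.58°
n_0 = (+0.4353, +0.9003)
n_1 = (-0.5884, +0.8086)
n_2 = (-0.9937, -0.1122)
n_3 = (+0.5775, -0.8164)
  (0,1): δ = 118.15°  ·
  (0,2): δ = 57.75°  ·
  (0,3): δ = 61.08°  ·
  (1,2): δ = 119.60°  ·
  (1,3): δ = 0.77°  ✓
  (2,3): δ = 61.17°  ·
antipodal pairs: 1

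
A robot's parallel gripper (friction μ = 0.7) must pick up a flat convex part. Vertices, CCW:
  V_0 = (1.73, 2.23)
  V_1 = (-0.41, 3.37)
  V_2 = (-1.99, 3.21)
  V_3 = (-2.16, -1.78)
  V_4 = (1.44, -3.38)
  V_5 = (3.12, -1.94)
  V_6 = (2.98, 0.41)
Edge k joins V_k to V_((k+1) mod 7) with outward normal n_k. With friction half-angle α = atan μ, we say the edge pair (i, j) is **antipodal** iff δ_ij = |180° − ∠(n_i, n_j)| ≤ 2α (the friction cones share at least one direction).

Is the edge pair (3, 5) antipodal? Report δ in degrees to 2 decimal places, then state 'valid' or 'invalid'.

δ = 62.63°, valid

α = atan 0.7 = 34.99°;  2α = 69.98°
edge 3: e_3 = (+3.60, -1.60);  n_3 = (-0.4061, -0.9138)
edge 5: e_5 = (-0.14, +2.35);  n_5 = (+0.9982, +0.0595)
∠(n_3, n_5) = 117.37°
δ = |180° − 117.37°| = 62.63°
62.63° ≤ 2α = 69.98°  →  valid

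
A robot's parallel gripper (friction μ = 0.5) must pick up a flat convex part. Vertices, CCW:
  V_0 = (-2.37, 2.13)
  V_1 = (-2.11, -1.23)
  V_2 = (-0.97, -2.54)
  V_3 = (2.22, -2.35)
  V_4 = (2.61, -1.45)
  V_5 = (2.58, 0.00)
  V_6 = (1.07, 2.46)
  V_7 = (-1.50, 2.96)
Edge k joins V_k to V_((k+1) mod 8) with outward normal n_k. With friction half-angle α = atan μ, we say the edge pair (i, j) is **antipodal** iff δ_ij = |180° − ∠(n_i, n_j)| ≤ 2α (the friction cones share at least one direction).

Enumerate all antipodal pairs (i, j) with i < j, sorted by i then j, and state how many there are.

α = atan 0.5 = 26.57°;  2α = 53.13°
n_0 = (-0.9970, -0.0772)
n_1 = (-0.7544, -0.6565)
n_2 = (+0.0595, -0.9982)
n_3 = (+0.9176, -0.3976)
n_4 = (+0.9998, +0.0207)
n_5 = (+0.8523, +0.5231)
n_6 = (+0.1910, +0.9816)
n_7 = (-0.6903, +0.7235)
  (0,1): δ = 143.39°  ·
  (0,2): δ = 91.02°  ·
  (0,3): δ = 27.85°  ✓
  (0,4): δ = 3.24°  ✓
  (0,5): δ = 27.12°  ✓
  (0,6): δ = 74.57°  ·
  (0,7): δ = 129.23°  ·
  (1,2): δ = 127.62°  ·
  (1,3): δ = 64.46°  ·
  (1,4): δ = 39.85°  ✓
  (1,5): δ = 9.49°  ✓
  (1,6): δ = 37.96°  ✓
  (1,7): δ = 92.62°  ·
  (2,3): δ = 116.84°  ·
  (2,4): δ = 92.22°  ·
  (2,5): δ = 61.87°  ·
  (2,6): δ = 14.42°  ✓
  (2,7): δ = 40.24°  ✓
  (3,4): δ = 155.39°  ·
  (3,5): δ = 125.03°  ·
  (3,6): δ = 77.58°  ·
  (3,7): δ = 22.92°  ✓
  (4,5): δ = 149.64°  ·
  (4,6): δ = 102.19°  ·
  (4,7): δ = 47.53°  ✓
  (5,6): δ = 132.55°  ·
  (5,7): δ = 77.89°  ·
  (6,7): δ = 125.34°  ·
antipodal pairs: 10

count = 10; pairs: (0,3), (0,4), (0,5), (1,4), (1,5), (1,6), (2,6), (2,7), (3,7), (4,7)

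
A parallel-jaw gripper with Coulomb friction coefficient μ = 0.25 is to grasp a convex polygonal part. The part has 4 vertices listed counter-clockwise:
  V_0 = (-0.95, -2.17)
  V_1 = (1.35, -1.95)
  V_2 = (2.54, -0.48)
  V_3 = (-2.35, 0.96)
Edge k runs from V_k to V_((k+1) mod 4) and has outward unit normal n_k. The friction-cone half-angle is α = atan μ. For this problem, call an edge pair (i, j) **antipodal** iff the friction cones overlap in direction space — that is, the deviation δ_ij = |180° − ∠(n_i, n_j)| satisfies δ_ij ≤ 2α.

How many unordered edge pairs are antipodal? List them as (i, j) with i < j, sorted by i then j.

count = 1; pairs: (0,2)

α = atan 0.25 = 14.04°;  2α = 28.07°
n_0 = (+0.0952, -0.9955)
n_1 = (+0.7772, -0.6292)
n_2 = (+0.2825, +0.9593)
n_3 = (-0.9128, -0.4083)
  (0,1): δ = 134.45°  ·
  (0,2): δ = 21.87°  ✓
  (0,3): δ = 108.63°  ·
  (1,2): δ = 67.42°  ·
  (1,3): δ = 63.09°  ·
  (2,3): δ = 49.49°  ·
antipodal pairs: 1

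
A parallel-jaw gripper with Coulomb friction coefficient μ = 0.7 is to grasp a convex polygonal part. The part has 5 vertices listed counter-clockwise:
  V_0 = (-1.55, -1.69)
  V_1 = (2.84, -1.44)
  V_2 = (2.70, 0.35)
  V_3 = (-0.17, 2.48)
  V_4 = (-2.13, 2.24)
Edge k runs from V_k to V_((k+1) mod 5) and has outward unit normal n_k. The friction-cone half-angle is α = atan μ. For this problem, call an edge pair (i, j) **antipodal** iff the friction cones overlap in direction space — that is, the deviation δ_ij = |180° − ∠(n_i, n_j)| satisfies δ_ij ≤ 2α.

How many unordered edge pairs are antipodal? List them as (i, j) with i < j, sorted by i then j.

α = atan 0.7 = 34.99°;  2α = 69.98°
n_0 = (+0.0569, -0.9984)
n_1 = (+0.9970, +0.0780)
n_2 = (+0.5960, +0.8030)
n_3 = (-0.1215, +0.9926)
n_4 = (-0.9893, -0.1460)
  (0,1): δ = 88.79°  ·
  (0,2): δ = 39.84°  ✓
  (0,3): δ = 3.72°  ✓
  (0,4): δ = 95.14°  ·
  (1,2): δ = 131.05°  ·
  (1,3): δ = 87.49°  ·
  (1,4): δ = 3.92°  ✓
  (2,3): δ = 136.44°  ·
  (2,4): δ = 45.02°  ✓
  (3,4): δ = 88.59°  ·
antipodal pairs: 4

count = 4; pairs: (0,2), (0,3), (1,4), (2,4)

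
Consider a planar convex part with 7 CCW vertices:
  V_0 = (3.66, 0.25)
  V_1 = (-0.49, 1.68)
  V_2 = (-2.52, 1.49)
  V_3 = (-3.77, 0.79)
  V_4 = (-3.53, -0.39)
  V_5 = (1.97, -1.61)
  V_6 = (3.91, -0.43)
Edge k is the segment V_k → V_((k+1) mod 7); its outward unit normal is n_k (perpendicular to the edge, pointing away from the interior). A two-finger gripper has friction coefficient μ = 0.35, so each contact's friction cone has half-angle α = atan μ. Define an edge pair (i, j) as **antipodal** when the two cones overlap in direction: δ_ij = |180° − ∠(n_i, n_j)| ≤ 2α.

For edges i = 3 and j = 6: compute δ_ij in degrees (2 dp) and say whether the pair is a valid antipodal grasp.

α = atan 0.35 = 19.29°;  2α = 38.58°
edge 3: e_3 = (+0.24, -1.18);  n_3 = (-0.9799, -0.1993)
edge 6: e_6 = (-0.25, +0.68);  n_6 = (+0.9386, +0.3451)
∠(n_3, n_6) = 171.31°
δ = |180° − 171.31°| = 8.69°
8.69° ≤ 2α = 38.58°  →  valid

δ = 8.69°, valid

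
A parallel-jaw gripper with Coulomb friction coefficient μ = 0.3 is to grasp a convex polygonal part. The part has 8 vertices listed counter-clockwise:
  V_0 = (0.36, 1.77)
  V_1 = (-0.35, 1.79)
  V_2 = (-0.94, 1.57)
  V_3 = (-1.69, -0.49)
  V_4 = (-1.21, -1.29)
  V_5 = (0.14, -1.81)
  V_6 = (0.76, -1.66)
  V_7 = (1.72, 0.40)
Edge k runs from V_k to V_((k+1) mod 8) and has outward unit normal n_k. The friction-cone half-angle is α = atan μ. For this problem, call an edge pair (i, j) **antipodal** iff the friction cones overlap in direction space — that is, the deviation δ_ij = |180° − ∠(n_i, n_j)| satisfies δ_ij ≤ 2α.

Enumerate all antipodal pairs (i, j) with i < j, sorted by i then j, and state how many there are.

α = atan 0.3 = 16.70°;  2α = 33.40°
n_0 = (+0.0282, +0.9996)
n_1 = (-0.3494, +0.9370)
n_2 = (-0.9397, +0.3421)
n_3 = (-0.8575, -0.5145)
n_4 = (-0.3594, -0.9332)
n_5 = (+0.2352, -0.9720)
n_6 = (+0.9064, -0.4224)
n_7 = (+0.7097, +0.7045)
  (0,1): δ = 157.94°  ·
  (0,2): δ = 108.39°  ·
  (0,3): δ = 57.42°  ·
  (0,4): δ = 19.45°  ✓
  (0,5): δ = 15.21°  ✓
  (0,6): δ = 66.63°  ·
  (0,7): δ = 136.40°  ·
  (1,2): δ = 130.45°  ·
  (1,3): δ = 79.49°  ·
  (1,4): δ = 41.52°  ·
  (1,5): δ = 6.85°  ✓
  (1,6): δ = 44.56°  ·
  (1,7): δ = 114.34°  ·
  (2,3): δ = 129.03°  ·
  (2,4): δ = 91.06°  ·
  (2,5): δ = 56.39°  ·
  (2,6): δ = 4.98°  ✓
  (2,7): δ = 64.80°  ·
  (3,4): δ = 142.03°  ·
  (3,5): δ = 107.36°  ·
  (3,6): δ = 55.95°  ·
  (3,7): δ = 13.83°  ✓
  (4,5): δ = 145.33°  ·
  (4,6): δ = 93.92°  ·
  (4,7): δ = 24.14°  ✓
  (5,6): δ = 128.59°  ·
  (5,7): δ = 58.81°  ·
  (6,7): δ = 110.22°  ·
antipodal pairs: 6

count = 6; pairs: (0,4), (0,5), (1,5), (2,6), (3,7), (4,7)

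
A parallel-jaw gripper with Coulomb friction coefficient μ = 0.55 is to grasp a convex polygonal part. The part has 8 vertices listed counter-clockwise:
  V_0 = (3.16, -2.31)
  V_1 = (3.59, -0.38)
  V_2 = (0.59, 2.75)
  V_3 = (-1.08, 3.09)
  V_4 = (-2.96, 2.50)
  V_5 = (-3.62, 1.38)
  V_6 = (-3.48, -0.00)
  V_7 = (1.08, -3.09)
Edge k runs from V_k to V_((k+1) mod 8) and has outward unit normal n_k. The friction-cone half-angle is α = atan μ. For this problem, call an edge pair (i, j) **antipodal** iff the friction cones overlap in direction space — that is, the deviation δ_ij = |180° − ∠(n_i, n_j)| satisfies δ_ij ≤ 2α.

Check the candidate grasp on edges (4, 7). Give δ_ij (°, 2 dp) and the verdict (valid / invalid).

δ = 38.93°, valid

α = atan 0.55 = 28.81°;  2α = 57.62°
edge 4: e_4 = (-0.66, -1.12);  n_4 = (-0.8615, +0.5077)
edge 7: e_7 = (+2.08, +0.78);  n_7 = (+0.3511, -0.9363)
∠(n_4, n_7) = 141.07°
δ = |180° − 141.07°| = 38.93°
38.93° ≤ 2α = 57.62°  →  valid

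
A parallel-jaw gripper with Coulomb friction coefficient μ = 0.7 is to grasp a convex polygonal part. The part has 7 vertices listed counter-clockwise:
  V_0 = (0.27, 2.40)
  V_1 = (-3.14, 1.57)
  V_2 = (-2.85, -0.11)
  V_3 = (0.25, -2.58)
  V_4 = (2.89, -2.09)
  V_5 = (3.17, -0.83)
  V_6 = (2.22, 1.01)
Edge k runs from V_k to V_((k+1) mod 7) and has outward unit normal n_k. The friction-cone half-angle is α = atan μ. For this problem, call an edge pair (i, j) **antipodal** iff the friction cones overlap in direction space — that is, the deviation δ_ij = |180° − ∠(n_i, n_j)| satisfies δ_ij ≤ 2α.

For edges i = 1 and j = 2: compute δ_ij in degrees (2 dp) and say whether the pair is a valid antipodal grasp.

δ = 138.34°, invalid

α = atan 0.7 = 34.99°;  2α = 69.98°
edge 1: e_1 = (+0.29, -1.68);  n_1 = (-0.9854, -0.1701)
edge 2: e_2 = (+3.10, -2.47);  n_2 = (-0.6232, -0.7821)
∠(n_1, n_2) = 41.66°
δ = |180° − 41.66°| = 138.34°
138.34° > 2α = 69.98°  →  invalid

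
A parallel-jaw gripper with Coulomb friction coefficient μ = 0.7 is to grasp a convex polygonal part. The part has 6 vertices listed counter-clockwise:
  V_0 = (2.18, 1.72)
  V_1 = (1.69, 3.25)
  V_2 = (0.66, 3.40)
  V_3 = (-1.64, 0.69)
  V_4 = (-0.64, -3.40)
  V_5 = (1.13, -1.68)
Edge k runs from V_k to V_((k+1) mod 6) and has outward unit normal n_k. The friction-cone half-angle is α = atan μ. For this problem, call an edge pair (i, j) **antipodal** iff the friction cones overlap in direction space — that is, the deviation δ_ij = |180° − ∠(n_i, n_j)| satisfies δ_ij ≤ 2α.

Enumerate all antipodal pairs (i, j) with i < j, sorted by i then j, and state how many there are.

count = 8; pairs: (0,2), (0,3), (1,3), (1,4), (2,4), (2,5), (3,4), (3,5)

α = atan 0.7 = 34.99°;  2α = 69.98°
n_0 = (+0.9524, +0.3050)
n_1 = (+0.1441, +0.9896)
n_2 = (-0.7624, +0.6471)
n_3 = (-0.9714, -0.2375)
n_4 = (+0.6969, -0.7172)
n_5 = (+0.9555, -0.2951)
  (0,1): δ = 116.04°  ·
  (0,2): δ = 58.08°  ✓
  (0,3): δ = 4.02°  ✓
  (0,4): δ = 116.42°  ·
  (0,5): δ = 145.08°  ·
  (1,2): δ = 122.04°  ·
  (1,3): δ = 67.97°  ✓
  (1,4): δ = 52.46°  ✓
  (1,5): δ = 81.12°  ·
  (2,3): δ = 125.94°  ·
  (2,4): δ = 5.50°  ✓
  (2,5): δ = 23.16°  ✓
  (3,4): δ = 59.56°  ✓
  (3,5): δ = 30.90°  ✓
  (4,5): δ = 151.34°  ·
antipodal pairs: 8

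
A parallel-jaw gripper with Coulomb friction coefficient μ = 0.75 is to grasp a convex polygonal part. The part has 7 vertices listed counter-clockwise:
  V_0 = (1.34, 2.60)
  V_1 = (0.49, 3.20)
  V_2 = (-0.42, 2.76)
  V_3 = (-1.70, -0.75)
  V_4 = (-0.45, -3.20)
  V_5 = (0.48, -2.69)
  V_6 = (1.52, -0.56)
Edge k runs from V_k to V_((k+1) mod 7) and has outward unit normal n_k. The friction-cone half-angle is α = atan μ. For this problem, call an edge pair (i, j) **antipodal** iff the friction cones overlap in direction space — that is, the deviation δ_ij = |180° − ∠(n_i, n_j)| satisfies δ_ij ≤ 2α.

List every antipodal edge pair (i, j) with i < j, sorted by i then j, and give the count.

count = 10; pairs: (0,3), (0,4), (1,4), (1,5), (1,6), (2,4), (2,5), (2,6), (3,5), (3,6)

α = atan 0.75 = 36.87°;  2α = 73.74°
n_0 = (+0.5767, +0.8170)
n_1 = (-0.4353, +0.9003)
n_2 = (-0.9395, +0.3426)
n_3 = (-0.8908, -0.4545)
n_4 = (+0.4808, -0.8768)
n_5 = (+0.8986, -0.4388)
n_6 = (+0.9984, +0.0569)
  (0,1): δ = 118.98°  ·
  (0,2): δ = 74.82°  ·
  (0,3): δ = 27.75°  ✓
  (0,4): δ = 63.96°  ✓
  (0,5): δ = 99.19°  ·
  (0,6): δ = 128.48°  ·
  (1,2): δ = 135.84°  ·
  (1,3): δ = 88.77°  ·
  (1,4): δ = 2.94°  ✓
  (1,5): δ = 38.17°  ✓
  (1,6): δ = 67.46°  ✓
  (2,3): δ = 132.93°  ·
  (2,4): δ = 41.22°  ✓
  (2,5): δ = 5.99°  ✓
  (2,6): δ = 23.30°  ✓
  (3,4): δ = 88.29°  ·
  (3,5): δ = 53.06°  ✓
  (3,6): δ = 23.77°  ✓
  (4,5): δ = 144.76°  ·
  (4,6): δ = 115.48°  ·
  (5,6): δ = 150.72°  ·
antipodal pairs: 10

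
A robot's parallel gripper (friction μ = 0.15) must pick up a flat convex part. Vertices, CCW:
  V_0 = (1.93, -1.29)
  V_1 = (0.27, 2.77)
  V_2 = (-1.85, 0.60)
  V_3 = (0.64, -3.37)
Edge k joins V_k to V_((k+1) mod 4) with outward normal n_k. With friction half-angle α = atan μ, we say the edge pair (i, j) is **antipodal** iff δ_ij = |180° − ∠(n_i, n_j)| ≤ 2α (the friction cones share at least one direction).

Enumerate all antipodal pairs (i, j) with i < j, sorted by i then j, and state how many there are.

α = atan 0.15 = 8.53°;  2α = 17.06°
n_0 = (+0.9256, +0.3785)
n_1 = (-0.7153, +0.6988)
n_2 = (-0.8472, -0.5313)
n_3 = (+0.8498, -0.5271)
  (0,1): δ = 66.57°  ·
  (0,2): δ = 9.86°  ✓
  (0,3): δ = 125.96°  ·
  (1,2): δ = 103.57°  ·
  (1,3): δ = 12.53°  ✓
  (2,3): δ = 63.90°  ·
antipodal pairs: 2

count = 2; pairs: (0,2), (1,3)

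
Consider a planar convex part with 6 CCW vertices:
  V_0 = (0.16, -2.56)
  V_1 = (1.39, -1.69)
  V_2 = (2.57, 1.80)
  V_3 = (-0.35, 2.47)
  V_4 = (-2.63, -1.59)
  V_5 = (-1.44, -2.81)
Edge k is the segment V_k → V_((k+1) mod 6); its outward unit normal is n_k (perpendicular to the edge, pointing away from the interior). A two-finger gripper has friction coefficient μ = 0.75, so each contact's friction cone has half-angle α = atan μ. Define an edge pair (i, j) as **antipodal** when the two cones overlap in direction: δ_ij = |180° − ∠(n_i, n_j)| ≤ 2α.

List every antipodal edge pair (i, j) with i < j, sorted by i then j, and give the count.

count = 7; pairs: (0,2), (0,3), (1,3), (1,4), (2,4), (2,5), (3,5)

α = atan 0.75 = 36.87°;  2α = 73.74°
n_0 = (+0.5775, -0.8164)
n_1 = (+0.9473, -0.3203)
n_2 = (+0.2236, +0.9747)
n_3 = (-0.8719, +0.4896)
n_4 = (-0.7159, -0.6983)
n_5 = (+0.1544, -0.9880)
  (0,1): δ = 143.95°  ·
  (0,2): δ = 48.20°  ✓
  (0,3): δ = 25.41°  ✓
  (0,4): δ = 99.01°  ·
  (0,5): δ = 153.61°  ·
  (1,2): δ = 84.24°  ·
  (1,3): δ = 10.64°  ✓
  (1,4): δ = 62.97°  ✓
  (1,5): δ = 117.56°  ·
  (2,3): δ = 106.39°  ·
  (2,4): δ = 32.79°  ✓
  (2,5): δ = 21.80°  ✓
  (3,4): δ = 106.40°  ·
  (3,5): δ = 51.80°  ✓
  (4,5): δ = 125.41°  ·
antipodal pairs: 7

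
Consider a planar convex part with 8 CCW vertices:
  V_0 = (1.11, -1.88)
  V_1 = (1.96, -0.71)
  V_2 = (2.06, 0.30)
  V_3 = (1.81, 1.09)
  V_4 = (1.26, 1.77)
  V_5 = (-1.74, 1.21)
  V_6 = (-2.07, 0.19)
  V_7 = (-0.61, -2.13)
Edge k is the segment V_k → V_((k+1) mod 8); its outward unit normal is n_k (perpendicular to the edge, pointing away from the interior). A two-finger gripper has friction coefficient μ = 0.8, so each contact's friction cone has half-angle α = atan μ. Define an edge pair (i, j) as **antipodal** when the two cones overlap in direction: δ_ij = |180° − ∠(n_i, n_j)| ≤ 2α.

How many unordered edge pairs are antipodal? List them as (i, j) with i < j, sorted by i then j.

α = atan 0.8 = 38.66°;  2α = 77.32°
n_0 = (+0.8090, -0.5878)
n_1 = (+0.9951, -0.0985)
n_2 = (+0.9534, +0.3017)
n_3 = (+0.7775, +0.6289)
n_4 = (-0.1835, +0.9830)
n_5 = (-0.9514, +0.3078)
n_6 = (-0.8464, -0.5326)
n_7 = (+0.1438, -0.9896)
  (0,1): δ = 149.66°  ·
  (0,2): δ = 126.44°  ·
  (0,3): δ = 105.04°  ·
  (0,4): δ = 43.43°  ✓
  (0,5): δ = 18.07°  ✓
  (0,6): δ = 68.18°  ✓
  (0,7): δ = 134.27°  ·
  (1,2): δ = 156.79°  ·
  (1,3): δ = 135.38°  ·
  (1,4): δ = 73.77°  ✓
  (1,5): δ = 12.27°  ✓
  (1,6): δ = 37.84°  ✓
  (1,7): δ = 103.92°  ·
  (2,3): δ = 158.59°  ·
  (2,4): δ = 96.99°  ·
  (2,5): δ = 35.49°  ✓
  (2,6): δ = 14.62°  ✓
  (2,7): δ = 80.71°  ·
  (3,4): δ = 118.39°  ·
  (3,5): δ = 56.89°  ✓
  (3,6): δ = 6.78°  ✓
  (3,7): δ = 59.30°  ✓
  (4,5): δ = 118.50°  ·
  (4,6): δ = 68.39°  ✓
  (4,7): δ = 2.30°  ✓
  (5,6): δ = 129.89°  ·
  (5,7): δ = 63.80°  ✓
  (6,7): δ = 113.91°  ·
antipodal pairs: 14

count = 14; pairs: (0,4), (0,5), (0,6), (1,4), (1,5), (1,6), (2,5), (2,6), (3,5), (3,6), (3,7), (4,6), (4,7), (5,7)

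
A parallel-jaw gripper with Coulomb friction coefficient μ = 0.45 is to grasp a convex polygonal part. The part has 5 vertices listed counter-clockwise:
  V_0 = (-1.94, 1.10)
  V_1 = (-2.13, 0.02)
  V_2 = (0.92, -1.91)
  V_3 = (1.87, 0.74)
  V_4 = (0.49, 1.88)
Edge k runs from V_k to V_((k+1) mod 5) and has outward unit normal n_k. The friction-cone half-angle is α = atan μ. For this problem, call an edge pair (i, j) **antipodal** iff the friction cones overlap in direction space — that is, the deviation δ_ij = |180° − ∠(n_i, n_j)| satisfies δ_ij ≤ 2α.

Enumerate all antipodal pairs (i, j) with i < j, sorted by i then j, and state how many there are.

count = 2; pairs: (0,2), (1,3)

α = atan 0.45 = 24.23°;  2α = 48.46°
n_0 = (-0.9849, +0.1733)
n_1 = (-0.5347, -0.8450)
n_2 = (+0.9413, -0.3375)
n_3 = (+0.6369, +0.7710)
n_4 = (-0.3056, +0.9522)
  (0,1): δ = 112.35°  ·
  (0,2): δ = 9.74°  ✓
  (0,3): δ = 60.42°  ·
  (0,4): δ = 117.77°  ·
  (1,2): δ = 77.40°  ·
  (1,3): δ = 7.23°  ✓
  (1,4): δ = 50.12°  ·
  (2,3): δ = 109.84°  ·
  (2,4): δ = 52.48°  ·
  (3,4): δ = 122.64°  ·
antipodal pairs: 2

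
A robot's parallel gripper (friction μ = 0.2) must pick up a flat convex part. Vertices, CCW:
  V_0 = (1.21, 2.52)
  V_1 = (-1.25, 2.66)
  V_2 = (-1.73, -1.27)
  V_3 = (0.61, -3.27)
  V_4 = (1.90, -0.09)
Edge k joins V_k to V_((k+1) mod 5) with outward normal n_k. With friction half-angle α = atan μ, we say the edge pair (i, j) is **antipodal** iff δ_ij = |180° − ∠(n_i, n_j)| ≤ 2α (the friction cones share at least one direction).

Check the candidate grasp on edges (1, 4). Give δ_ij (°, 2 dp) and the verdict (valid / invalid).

δ = 21.77°, valid

α = atan 0.2 = 11.31°;  2α = 22.62°
edge 1: e_1 = (-0.48, -3.93);  n_1 = (-0.9926, +0.1212)
edge 4: e_4 = (-0.69, +2.61);  n_4 = (+0.9668, +0.2556)
∠(n_1, n_4) = 158.23°
δ = |180° − 158.23°| = 21.77°
21.77° ≤ 2α = 22.62°  →  valid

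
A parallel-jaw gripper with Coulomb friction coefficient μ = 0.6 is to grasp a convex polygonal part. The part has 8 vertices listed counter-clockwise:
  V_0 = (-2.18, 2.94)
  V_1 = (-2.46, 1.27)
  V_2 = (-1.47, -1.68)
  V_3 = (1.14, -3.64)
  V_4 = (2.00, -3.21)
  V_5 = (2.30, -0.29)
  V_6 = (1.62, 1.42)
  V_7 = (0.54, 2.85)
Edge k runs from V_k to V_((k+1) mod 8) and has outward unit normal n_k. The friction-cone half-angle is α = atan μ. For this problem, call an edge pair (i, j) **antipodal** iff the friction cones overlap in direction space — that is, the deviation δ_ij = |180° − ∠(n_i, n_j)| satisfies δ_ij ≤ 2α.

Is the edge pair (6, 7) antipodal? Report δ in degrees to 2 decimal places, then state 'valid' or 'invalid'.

α = atan 0.6 = 30.96°;  2α = 61.93°
edge 6: e_6 = (-1.08, +1.43);  n_6 = (+0.7980, +0.6027)
edge 7: e_7 = (-2.72, +0.09);  n_7 = (+0.0331, +0.9995)
∠(n_6, n_7) = 51.04°
δ = |180° − 51.04°| = 128.96°
128.96° > 2α = 61.93°  →  invalid

δ = 128.96°, invalid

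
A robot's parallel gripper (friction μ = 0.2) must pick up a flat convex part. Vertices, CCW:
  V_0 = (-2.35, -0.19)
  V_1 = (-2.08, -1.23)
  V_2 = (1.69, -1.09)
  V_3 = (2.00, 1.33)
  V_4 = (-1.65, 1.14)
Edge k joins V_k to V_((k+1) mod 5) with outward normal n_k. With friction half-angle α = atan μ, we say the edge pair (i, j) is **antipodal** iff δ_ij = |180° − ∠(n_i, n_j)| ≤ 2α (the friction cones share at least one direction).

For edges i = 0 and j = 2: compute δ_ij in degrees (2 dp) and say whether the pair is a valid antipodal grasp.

α = atan 0.2 = 11.31°;  2α = 22.62°
edge 0: e_0 = (+0.27, -1.04);  n_0 = (-0.9679, -0.2513)
edge 2: e_2 = (+0.31, +2.42);  n_2 = (+0.9919, -0.1271)
∠(n_0, n_2) = 158.15°
δ = |180° − 158.15°| = 21.85°
21.85° ≤ 2α = 22.62°  →  valid

δ = 21.85°, valid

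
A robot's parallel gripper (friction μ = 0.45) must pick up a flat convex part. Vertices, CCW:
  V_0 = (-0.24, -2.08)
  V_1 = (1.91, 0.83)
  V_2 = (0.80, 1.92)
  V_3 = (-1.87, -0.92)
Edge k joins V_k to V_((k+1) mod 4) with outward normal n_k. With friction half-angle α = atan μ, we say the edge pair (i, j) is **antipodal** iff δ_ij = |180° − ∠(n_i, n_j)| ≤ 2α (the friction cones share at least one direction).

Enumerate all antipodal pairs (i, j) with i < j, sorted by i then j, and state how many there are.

count = 2; pairs: (0,2), (1,3)

α = atan 0.45 = 24.23°;  2α = 48.46°
n_0 = (+0.8043, -0.5942)
n_1 = (+0.7006, +0.7135)
n_2 = (-0.7286, +0.6850)
n_3 = (-0.5798, -0.8147)
  (0,1): δ = 98.02°  ·
  (0,2): δ = 6.77°  ✓
  (0,3): δ = 91.02°  ·
  (1,2): δ = 88.75°  ·
  (1,3): δ = 9.04°  ✓
  (2,3): δ = 82.20°  ·
antipodal pairs: 2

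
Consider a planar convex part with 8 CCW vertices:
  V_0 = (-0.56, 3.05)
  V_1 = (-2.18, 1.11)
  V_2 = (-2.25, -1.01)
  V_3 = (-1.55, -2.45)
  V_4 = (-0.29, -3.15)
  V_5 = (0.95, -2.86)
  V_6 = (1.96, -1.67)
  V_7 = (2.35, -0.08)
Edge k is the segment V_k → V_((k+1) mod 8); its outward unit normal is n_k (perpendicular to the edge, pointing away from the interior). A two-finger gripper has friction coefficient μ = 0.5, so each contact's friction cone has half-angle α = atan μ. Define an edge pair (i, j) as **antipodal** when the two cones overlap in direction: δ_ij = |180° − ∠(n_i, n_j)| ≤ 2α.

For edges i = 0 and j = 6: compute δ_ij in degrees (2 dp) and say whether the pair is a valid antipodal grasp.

δ = 26.08°, valid

α = atan 0.5 = 26.57°;  2α = 53.13°
edge 0: e_0 = (-1.62, -1.94);  n_0 = (-0.7676, +0.6410)
edge 6: e_6 = (+0.39, +1.59);  n_6 = (+0.9712, -0.2382)
∠(n_0, n_6) = 153.92°
δ = |180° − 153.92°| = 26.08°
26.08° ≤ 2α = 53.13°  →  valid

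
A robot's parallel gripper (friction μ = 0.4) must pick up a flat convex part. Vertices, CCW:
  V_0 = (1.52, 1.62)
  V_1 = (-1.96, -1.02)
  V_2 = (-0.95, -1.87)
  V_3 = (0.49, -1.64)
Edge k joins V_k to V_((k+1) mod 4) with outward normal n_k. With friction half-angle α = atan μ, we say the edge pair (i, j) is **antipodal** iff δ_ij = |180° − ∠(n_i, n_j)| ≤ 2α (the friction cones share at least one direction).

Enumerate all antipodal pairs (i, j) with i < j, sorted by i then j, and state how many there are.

α = atan 0.4 = 21.80°;  2α = 43.60°
n_0 = (-0.6044, +0.7967)
n_1 = (-0.6439, -0.7651)
n_2 = (+0.1577, -0.9875)
n_3 = (+0.9535, -0.3013)
  (0,1): δ = 77.27°  ·
  (0,2): δ = 28.11°  ✓
  (0,3): δ = 35.28°  ✓
  (1,2): δ = 130.84°  ·
  (1,3): δ = 67.45°  ·
  (2,3): δ = 116.61°  ·
antipodal pairs: 2

count = 2; pairs: (0,2), (0,3)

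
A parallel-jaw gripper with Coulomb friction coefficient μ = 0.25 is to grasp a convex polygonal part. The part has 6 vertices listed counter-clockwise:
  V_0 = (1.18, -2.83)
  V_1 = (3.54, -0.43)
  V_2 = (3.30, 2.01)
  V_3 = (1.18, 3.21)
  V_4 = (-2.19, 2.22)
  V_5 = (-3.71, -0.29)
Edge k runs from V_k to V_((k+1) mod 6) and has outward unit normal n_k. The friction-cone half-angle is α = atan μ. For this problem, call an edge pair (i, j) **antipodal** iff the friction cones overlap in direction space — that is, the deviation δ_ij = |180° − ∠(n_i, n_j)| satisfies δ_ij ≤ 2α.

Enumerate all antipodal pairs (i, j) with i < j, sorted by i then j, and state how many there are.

count = 2; pairs: (0,4), (2,5)

α = atan 0.25 = 14.04°;  2α = 28.07°
n_0 = (+0.7130, -0.7011)
n_1 = (+0.9952, +0.0979)
n_2 = (+0.4926, +0.8703)
n_3 = (-0.2819, +0.9595)
n_4 = (-0.8554, +0.5180)
n_5 = (-0.4610, -0.8874)
  (0,1): δ = 129.86°  ·
  (0,2): δ = 74.99°  ·
  (0,3): δ = 29.11°  ·
  (0,4): δ = 13.32°  ✓
  (0,5): δ = 107.07°  ·
  (1,2): δ = 125.13°  ·
  (1,3): δ = 79.25°  ·
  (1,4): δ = 36.82°  ·
  (1,5): δ = 56.93°  ·
  (2,3): δ = 134.12°  ·
  (2,4): δ = 91.69°  ·
  (2,5): δ = 2.06°  ✓
  (3,4): δ = 137.57°  ·
  (3,5): δ = 43.82°  ·
  (4,5): δ = 86.25°  ·
antipodal pairs: 2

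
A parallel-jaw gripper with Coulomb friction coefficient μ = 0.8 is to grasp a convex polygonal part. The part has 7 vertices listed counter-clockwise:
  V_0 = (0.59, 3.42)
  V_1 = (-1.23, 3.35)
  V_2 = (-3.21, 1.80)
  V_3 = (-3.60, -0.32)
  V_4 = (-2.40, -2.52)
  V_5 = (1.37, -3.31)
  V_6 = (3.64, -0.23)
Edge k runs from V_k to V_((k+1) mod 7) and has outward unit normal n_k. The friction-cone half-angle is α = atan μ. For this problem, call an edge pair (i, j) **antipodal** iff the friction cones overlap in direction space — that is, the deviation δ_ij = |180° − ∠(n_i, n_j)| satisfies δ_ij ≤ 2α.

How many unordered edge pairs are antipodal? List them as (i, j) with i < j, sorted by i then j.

count = 10; pairs: (0,3), (0,4), (0,5), (1,4), (1,5), (2,5), (2,6), (3,5), (3,6), (4,6)

α = atan 0.8 = 38.66°;  2α = 77.32°
n_0 = (-0.0384, +0.9993)
n_1 = (-0.6164, +0.7874)
n_2 = (-0.9835, +0.1809)
n_3 = (-0.8779, -0.4789)
n_4 = (-0.2051, -0.9787)
n_5 = (+0.8050, -0.5933)
n_6 = (+0.7674, +0.6412)
  (0,1): δ = 144.15°  ·
  (0,2): δ = 102.63°  ·
  (0,3): δ = 63.59°  ✓
  (0,4): δ = 14.04°  ✓
  (0,5): δ = 51.41°  ✓
  (0,6): δ = 127.68°  ·
  (1,2): δ = 138.48°  ·
  (1,3): δ = 99.44°  ·
  (1,4): δ = 49.89°  ✓
  (1,5): δ = 15.55°  ✓
  (1,6): δ = 91.83°  ·
  (2,3): δ = 140.97°  ·
  (2,4): δ = 91.41°  ·
  (2,5): δ = 25.97°  ✓
  (2,6): δ = 50.31°  ✓
  (3,4): δ = 130.45°  ·
  (3,5): δ = 65.00°  ✓
  (3,6): δ = 11.27°  ✓
  (4,5): δ = 114.56°  ·
  (4,6): δ = 38.28°  ✓
  (5,6): δ = 103.73°  ·
antipodal pairs: 10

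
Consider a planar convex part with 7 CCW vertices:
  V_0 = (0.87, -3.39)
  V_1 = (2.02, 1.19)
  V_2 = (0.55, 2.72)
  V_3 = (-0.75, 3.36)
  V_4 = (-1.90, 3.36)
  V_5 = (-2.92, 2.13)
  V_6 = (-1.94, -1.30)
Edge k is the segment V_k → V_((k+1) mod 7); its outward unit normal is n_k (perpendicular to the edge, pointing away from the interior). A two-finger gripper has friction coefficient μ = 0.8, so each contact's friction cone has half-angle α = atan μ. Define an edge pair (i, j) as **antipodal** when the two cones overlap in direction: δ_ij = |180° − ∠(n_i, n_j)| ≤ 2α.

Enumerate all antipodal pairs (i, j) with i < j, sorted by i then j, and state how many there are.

count = 10; pairs: (0,3), (0,4), (0,5), (0,6), (1,5), (1,6), (2,5), (2,6), (3,5), (3,6)

α = atan 0.8 = 38.66°;  2α = 77.32°
n_0 = (+0.9699, -0.2435)
n_1 = (+0.7211, +0.6928)
n_2 = (+0.4417, +0.8972)
n_3 = (+0.0000, +1.0000)
n_4 = (-0.7698, +0.6383)
n_5 = (-0.9615, -0.2747)
n_6 = (-0.5968, -0.8024)
  (0,1): δ = 122.05°  ·
  (0,2): δ = 102.12°  ·
  (0,3): δ = 75.90°  ✓
  (0,4): δ = 25.57°  ✓
  (0,5): δ = 30.04°  ✓
  (0,6): δ = 67.45°  ✓
  (1,2): δ = 160.07°  ·
  (1,3): δ = 133.85°  ·
  (1,4): δ = 83.52°  ·
  (1,5): δ = 27.91°  ✓
  (1,6): δ = 9.50°  ✓
  (2,3): δ = 153.79°  ·
  (2,4): δ = 103.46°  ·
  (2,5): δ = 47.84°  ✓
  (2,6): δ = 10.43°  ✓
  (3,4): δ = 129.67°  ·
  (3,5): δ = 74.05°  ✓
  (3,6): δ = 36.64°  ✓
  (4,5): δ = 124.39°  ·
  (4,6): δ = 86.97°  ·
  (5,6): δ = 142.59°  ·
antipodal pairs: 10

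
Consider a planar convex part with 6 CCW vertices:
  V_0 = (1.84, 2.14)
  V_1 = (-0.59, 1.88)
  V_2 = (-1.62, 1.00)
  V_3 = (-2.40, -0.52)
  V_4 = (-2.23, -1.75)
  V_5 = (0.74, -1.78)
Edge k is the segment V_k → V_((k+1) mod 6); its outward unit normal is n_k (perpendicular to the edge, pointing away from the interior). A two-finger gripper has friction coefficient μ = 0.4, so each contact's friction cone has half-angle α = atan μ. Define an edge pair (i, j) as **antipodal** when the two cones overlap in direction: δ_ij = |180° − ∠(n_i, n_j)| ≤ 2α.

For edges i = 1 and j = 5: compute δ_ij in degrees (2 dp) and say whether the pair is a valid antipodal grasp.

δ = 33.82°, valid

α = atan 0.4 = 21.80°;  2α = 43.60°
edge 1: e_1 = (-1.03, -0.88);  n_1 = (-0.6496, +0.7603)
edge 5: e_5 = (+1.10, +3.92);  n_5 = (+0.9628, -0.2702)
∠(n_1, n_5) = 146.18°
δ = |180° − 146.18°| = 33.82°
33.82° ≤ 2α = 43.60°  →  valid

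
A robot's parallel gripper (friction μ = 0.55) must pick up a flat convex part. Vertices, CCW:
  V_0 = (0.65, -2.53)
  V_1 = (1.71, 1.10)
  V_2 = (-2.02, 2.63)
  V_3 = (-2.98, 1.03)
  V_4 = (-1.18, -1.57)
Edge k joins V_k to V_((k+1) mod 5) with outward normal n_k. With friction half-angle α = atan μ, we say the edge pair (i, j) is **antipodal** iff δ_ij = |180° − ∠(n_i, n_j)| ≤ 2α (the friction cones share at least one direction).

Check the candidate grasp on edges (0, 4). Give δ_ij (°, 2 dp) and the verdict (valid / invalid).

α = atan 0.55 = 28.81°;  2α = 57.62°
edge 0: e_0 = (+1.06, +3.63);  n_0 = (+0.9599, -0.2803)
edge 4: e_4 = (+1.83, -0.96);  n_4 = (-0.4645, -0.8855)
∠(n_0, n_4) = 101.40°
δ = |180° − 101.40°| = 78.60°
78.60° > 2α = 57.62°  →  invalid

δ = 78.60°, invalid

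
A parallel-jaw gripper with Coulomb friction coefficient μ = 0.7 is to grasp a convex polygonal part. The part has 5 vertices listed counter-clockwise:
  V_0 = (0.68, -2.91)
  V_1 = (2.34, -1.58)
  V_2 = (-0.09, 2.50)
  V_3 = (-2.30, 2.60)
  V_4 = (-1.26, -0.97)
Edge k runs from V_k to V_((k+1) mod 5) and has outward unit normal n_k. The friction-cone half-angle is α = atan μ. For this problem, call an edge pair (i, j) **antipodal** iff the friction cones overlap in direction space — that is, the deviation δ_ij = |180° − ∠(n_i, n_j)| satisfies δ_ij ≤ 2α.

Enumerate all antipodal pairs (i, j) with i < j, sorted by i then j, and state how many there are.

count = 5; pairs: (0,2), (0,3), (1,3), (1,4), (2,4)

α = atan 0.7 = 34.99°;  2α = 69.98°
n_0 = (+0.6253, -0.7804)
n_1 = (+0.8592, +0.5117)
n_2 = (+0.0452, +0.9990)
n_3 = (-0.9601, -0.2797)
n_4 = (-0.7071, -0.7071)
  (0,1): δ = 97.92°  ·
  (0,2): δ = 41.29°  ✓
  (0,3): δ = 67.54°  ✓
  (0,4): δ = 96.30°  ·
  (1,2): δ = 123.37°  ·
  (1,3): δ = 14.54°  ✓
  (1,4): δ = 14.22°  ✓
  (2,3): δ = 71.17°  ·
  (2,4): δ = 42.41°  ✓
  (3,4): δ = 151.24°  ·
antipodal pairs: 5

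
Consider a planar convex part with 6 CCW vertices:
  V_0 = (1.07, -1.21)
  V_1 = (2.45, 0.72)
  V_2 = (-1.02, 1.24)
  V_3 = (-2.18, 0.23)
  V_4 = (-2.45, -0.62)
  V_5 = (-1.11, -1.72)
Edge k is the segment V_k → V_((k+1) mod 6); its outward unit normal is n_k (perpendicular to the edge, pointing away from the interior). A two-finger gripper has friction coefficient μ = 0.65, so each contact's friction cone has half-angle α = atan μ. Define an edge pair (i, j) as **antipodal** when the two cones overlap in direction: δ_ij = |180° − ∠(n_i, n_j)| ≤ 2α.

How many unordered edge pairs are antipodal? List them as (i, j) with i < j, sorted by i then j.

α = atan 0.65 = 33.02°;  2α = 66.05°
n_0 = (+0.8134, -0.5816)
n_1 = (+0.1482, +0.9890)
n_2 = (-0.6567, +0.7542)
n_3 = (-0.9531, +0.3027)
n_4 = (-0.6345, -0.7729)
n_5 = (+0.2278, -0.9737)
  (0,1): δ = 62.96°  ✓
  (0,2): δ = 13.39°  ✓
  (0,3): δ = 17.94°  ✓
  (0,4): δ = 86.18°  ·
  (0,5): δ = 138.73°  ·
  (1,2): δ = 130.43°  ·
  (1,3): δ = 99.10°  ·
  (1,4): δ = 30.86°  ✓
  (1,5): δ = 21.69°  ✓
  (2,3): δ = 148.67°  ·
  (2,4): δ = 80.43°  ·
  (2,5): δ = 27.88°  ✓
  (3,4): δ = 111.76°  ·
  (3,5): δ = 59.21°  ✓
  (4,5): δ = 127.45°  ·
antipodal pairs: 7

count = 7; pairs: (0,1), (0,2), (0,3), (1,4), (1,5), (2,5), (3,5)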